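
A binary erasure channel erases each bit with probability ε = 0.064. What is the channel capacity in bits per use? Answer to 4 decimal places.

Binary erasure channel: capacity C = 1 − ε.
C = 1 − 0.064 = 0.9360 bits per channel use.

0.9360 bits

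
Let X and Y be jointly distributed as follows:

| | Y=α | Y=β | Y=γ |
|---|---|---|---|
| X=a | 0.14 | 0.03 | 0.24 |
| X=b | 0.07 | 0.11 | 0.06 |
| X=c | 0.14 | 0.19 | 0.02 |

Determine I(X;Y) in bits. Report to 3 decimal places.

0.265 bits

Marginals: p(X) = (0.4100, 0.2400, 0.3500), p(Y) = (0.3500, 0.3300, 0.3200).
I(X;Y) = H(X) + H(Y) − H(X,Y).
H(X) = 1.5516, H(Y) = 1.5840, H(X,Y) = 2.8706.
I(X;Y) = 1.5516 + 1.5840 − 2.8706 = 0.265 bits.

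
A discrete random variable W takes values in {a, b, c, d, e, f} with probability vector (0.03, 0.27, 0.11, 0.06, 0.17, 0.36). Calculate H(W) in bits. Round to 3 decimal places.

H(W) = −Σ p·log₂ p.
  −(0.03)·log₂(0.03) = 0.1518
  −(0.27)·log₂(0.27) = 0.5100
  −(0.11)·log₂(0.11) = 0.3503
  −(0.06)·log₂(0.06) = 0.2435
  −(0.17)·log₂(0.17) = 0.4346
  −(0.36)·log₂(0.36) = 0.5306
Sum: 0.1518 + 0.5100 + 0.3503 + 0.2435 + 0.4346 + 0.5306 = 2.221 bits.

2.221 bits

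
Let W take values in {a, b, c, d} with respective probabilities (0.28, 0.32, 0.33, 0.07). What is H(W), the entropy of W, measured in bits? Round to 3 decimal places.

1.837 bits

H(W) = −Σ p·log₂ p.
  −(0.28)·log₂(0.28) = 0.5142
  −(0.32)·log₂(0.32) = 0.5260
  −(0.33)·log₂(0.33) = 0.5278
  −(0.07)·log₂(0.07) = 0.2686
Sum: 0.5142 + 0.5260 + 0.5278 + 0.2686 = 1.837 bits.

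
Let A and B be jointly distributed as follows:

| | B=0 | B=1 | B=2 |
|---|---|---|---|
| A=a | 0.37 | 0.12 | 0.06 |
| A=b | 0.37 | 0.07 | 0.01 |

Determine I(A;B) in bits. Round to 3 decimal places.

0.031 bits

Marginals: p(A) = (0.5500, 0.4500), p(B) = (0.7400, 0.1900, 0.0700).
I(A;B) = Σ p(x,y)·log₂[p(x,y)/(p(x)p(y))].
  (a,0): 0.37·log₂(0.9091) = -0.0509
  (a,1): 0.12·log₂(1.1483) = 0.0239
  (a,2): 0.06·log₂(1.5584) = 0.0384
  (b,0): 0.37·log₂(1.1111) = 0.0562
  (b,1): 0.07·log₂(0.8187) = -0.0202
  (b,2): 0.01·log₂(0.3175) = -0.0166
Sum = 0.031 bits.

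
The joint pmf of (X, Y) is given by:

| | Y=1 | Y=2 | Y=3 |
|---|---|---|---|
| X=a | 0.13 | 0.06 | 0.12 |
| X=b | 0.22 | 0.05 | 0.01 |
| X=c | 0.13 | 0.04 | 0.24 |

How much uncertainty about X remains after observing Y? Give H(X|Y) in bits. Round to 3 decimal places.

Chain rule: H(X|Y) = H(X,Y) − H(Y).
Marginals: p(X) = (0.3100, 0.2800, 0.4100), p(Y) = (0.4800, 0.1500, 0.3700).
H(X,Y) = 2.8189 bits; H(Y) = 1.4495 bits.
H(X|Y) = 2.8189 − 1.4495 = 1.369 bits.

1.369 bits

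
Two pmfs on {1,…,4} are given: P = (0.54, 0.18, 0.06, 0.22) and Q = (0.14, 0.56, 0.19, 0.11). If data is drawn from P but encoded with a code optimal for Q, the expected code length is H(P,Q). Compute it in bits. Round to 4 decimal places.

2.5266 bits

H(P,Q) = −Σ p·log₂ q.
  −0.54·log₂(0.14) = 1.53171
  −0.18·log₂(0.56) = 0.15057
  −0.06·log₂(0.19) = 0.14376
  −0.22·log₂(0.11) = 0.70057
H(P,Q) = 2.5266 bits.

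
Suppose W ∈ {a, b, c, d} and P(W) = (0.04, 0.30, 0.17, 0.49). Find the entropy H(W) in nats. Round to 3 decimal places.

H(W) = −Σ p·ln p.
  −(0.04)·ln(0.04) = 0.1288
  −(0.30)·ln(0.30) = 0.3612
  −(0.17)·ln(0.17) = 0.3012
  −(0.49)·ln(0.49) = 0.3495
Sum: 0.1288 + 0.3612 + 0.3012 + 0.3495 = 1.141 nats.

1.141 nats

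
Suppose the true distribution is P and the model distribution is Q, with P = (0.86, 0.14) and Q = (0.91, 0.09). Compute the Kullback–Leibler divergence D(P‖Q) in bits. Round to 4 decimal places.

D(P‖Q) = Σ p·log₂(p/q).
  0.86·log₂(0.86/0.91) = -0.07012
  0.14·log₂(0.14/0.09) = 0.08924
D(P‖Q) = 0.0191 bits.

0.0191 bits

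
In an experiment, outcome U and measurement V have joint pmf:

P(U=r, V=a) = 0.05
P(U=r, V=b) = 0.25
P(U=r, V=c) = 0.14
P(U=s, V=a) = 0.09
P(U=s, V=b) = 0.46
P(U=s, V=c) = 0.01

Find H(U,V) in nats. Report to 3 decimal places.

1.392 nats

H(U,V) = −Σ p(x,y)·ln p(x,y) over all 6 cells.
  cell (r,a): −0.05·ln0.05 = 0.1498
  cell (r,b): −0.25·ln0.25 = 0.3466
  cell (r,c): −0.14·ln0.14 = 0.2753
  cell (s,a): −0.09·ln0.09 = 0.2167
  cell (s,b): −0.46·ln0.46 = 0.3572
  cell (s,c): −0.01·ln0.01 = 0.0461
Sum = 1.392 nats.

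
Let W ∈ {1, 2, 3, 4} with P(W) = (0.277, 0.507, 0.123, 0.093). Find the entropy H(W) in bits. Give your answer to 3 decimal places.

H(W) = −Σ p·log₂ p.
  −(0.277)·log₂(0.277) = 0.5130
  −(0.507)·log₂(0.507) = 0.4968
  −(0.123)·log₂(0.123) = 0.3719
  −(0.093)·log₂(0.093) = 0.3187
Sum: 0.5130 + 0.4968 + 0.3719 + 0.3187 = 1.700 bits.

1.700 bits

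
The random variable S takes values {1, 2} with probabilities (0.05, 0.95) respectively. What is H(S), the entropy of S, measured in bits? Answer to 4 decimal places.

0.2864 bits

H(S) = −Σ p·log₂ p.
  −(0.05)·log₂(0.05) = 0.21610
  −(0.95)·log₂(0.95) = 0.07030
Sum: 0.21610 + 0.07030 = 0.2864 bits.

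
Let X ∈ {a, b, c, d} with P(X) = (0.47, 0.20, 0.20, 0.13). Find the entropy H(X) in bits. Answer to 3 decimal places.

1.823 bits

H(X) = −Σ p·log₂ p.
  −(0.47)·log₂(0.47) = 0.5120
  −(0.20)·log₂(0.20) = 0.4644
  −(0.20)·log₂(0.20) = 0.4644
  −(0.13)·log₂(0.13) = 0.3826
Sum: 0.5120 + 0.4644 + 0.4644 + 0.3826 = 1.823 bits.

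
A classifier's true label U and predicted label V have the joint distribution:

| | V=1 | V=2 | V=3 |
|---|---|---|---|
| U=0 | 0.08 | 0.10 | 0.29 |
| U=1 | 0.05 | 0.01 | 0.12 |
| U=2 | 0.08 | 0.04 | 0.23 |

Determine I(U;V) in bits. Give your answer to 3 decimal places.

Marginals: p(U) = (0.4700, 0.1800, 0.3500), p(V) = (0.2100, 0.1500, 0.6400).
I(U;V) = Σ p(x,y)·log₂[p(x,y)/(p(x)p(y))].
  (0,1): 0.08·log₂(0.8105) = -0.0242
  (0,2): 0.10·log₂(1.4184) = 0.0504
  (0,3): 0.29·log₂(0.9641) = -0.0153
  (1,1): 0.05·log₂(1.3228) = 0.0202
  (1,2): 0.01·log₂(0.3704) = -0.0143
  (1,3): 0.12·log₂(1.0417) = 0.0071
  (2,1): 0.08·log₂(1.0884) = 0.0098
  (2,2): 0.04·log₂(0.7619) = -0.0157
  (2,3): 0.23·log₂(1.0268) = 0.0088
Sum = 0.027 bits.

0.027 bits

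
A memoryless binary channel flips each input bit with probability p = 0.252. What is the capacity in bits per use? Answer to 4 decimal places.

0.1856 bits

Binary symmetric channel: C = 1 − h₂(ε) where h₂ is the binary entropy function.
h₂(0.252) = −0.252·log₂0.252 − 0.748·log₂0.748 = 0.8144.
C = 1 − 0.8144 = 0.1856 bits per channel use.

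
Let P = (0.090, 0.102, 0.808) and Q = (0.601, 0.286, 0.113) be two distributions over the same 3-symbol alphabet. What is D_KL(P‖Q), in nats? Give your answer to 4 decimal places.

D(P‖Q) = Σ p·ln(p/q).
  0.090·ln(0.090/0.601) = -0.17089
  0.102·ln(0.102/0.286) = -0.10516
  0.808·ln(0.808/0.113) = 1.58948
D(P‖Q) = 1.3134 nats.

1.3134 nats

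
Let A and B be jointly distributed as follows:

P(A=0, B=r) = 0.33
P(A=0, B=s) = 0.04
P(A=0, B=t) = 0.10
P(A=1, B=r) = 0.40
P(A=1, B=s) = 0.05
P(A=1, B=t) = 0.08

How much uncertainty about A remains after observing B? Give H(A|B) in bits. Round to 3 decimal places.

0.993 bits

Chain rule: H(A|B) = H(A,B) − H(B).
Marginals: p(A) = (0.4700, 0.5300), p(B) = (0.7300, 0.0900, 0.1800).
H(A,B) = 2.0821 bits; H(B) = 1.0894 bits.
H(A|B) = 2.0821 − 1.0894 = 0.993 bits.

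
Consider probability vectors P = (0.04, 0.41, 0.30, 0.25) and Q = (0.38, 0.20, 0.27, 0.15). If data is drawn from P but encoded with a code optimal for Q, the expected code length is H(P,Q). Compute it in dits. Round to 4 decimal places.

0.6800 dits

H(P,Q) = −Σ p·log₁₀ q.
  −0.04·log₁₀(0.38) = 0.01681
  −0.41·log₁₀(0.20) = 0.28658
  −0.30·log₁₀(0.27) = 0.17059
  −0.25·log₁₀(0.15) = 0.20598
H(P,Q) = 0.6800 dits.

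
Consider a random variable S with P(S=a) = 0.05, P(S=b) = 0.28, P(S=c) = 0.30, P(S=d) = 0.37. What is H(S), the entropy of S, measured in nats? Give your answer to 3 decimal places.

H(S) = −Σ p·ln p.
  −(0.05)·ln(0.05) = 0.1498
  −(0.28)·ln(0.28) = 0.3564
  −(0.30)·ln(0.30) = 0.3612
  −(0.37)·ln(0.37) = 0.3679
Sum: 0.1498 + 0.3564 + 0.3612 + 0.3679 = 1.235 nats.

1.235 nats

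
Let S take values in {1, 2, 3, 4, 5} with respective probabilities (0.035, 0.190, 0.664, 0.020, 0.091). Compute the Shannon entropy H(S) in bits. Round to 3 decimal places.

1.444 bits

H(S) = −Σ p·log₂ p.
  −(0.035)·log₂(0.035) = 0.1693
  −(0.190)·log₂(0.190) = 0.4552
  −(0.664)·log₂(0.664) = 0.3923
  −(0.020)·log₂(0.020) = 0.1129
  −(0.091)·log₂(0.091) = 0.3147
Sum: 0.1693 + 0.4552 + 0.3923 + 0.1129 + 0.3147 = 1.444 bits.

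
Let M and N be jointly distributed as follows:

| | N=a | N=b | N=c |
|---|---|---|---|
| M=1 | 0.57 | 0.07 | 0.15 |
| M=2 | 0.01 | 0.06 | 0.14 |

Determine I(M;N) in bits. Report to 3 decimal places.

Marginals: p(M) = (0.7900, 0.2100), p(N) = (0.5800, 0.1300, 0.2900).
I(M;N) = Σ p(x,y)·log₂[p(x,y)/(p(x)p(y))].
  (1,a): 0.57·log₂(1.2440) = 0.1795
  (1,b): 0.07·log₂(0.6816) = -0.0387
  (1,c): 0.15·log₂(0.6547) = -0.0917
  (2,a): 0.01·log₂(0.0821) = -0.0361
  (2,b): 0.06·log₂(2.1978) = 0.0682
  (2,c): 0.14·log₂(2.2989) = 0.1681
Sum = 0.249 bits.

0.249 bits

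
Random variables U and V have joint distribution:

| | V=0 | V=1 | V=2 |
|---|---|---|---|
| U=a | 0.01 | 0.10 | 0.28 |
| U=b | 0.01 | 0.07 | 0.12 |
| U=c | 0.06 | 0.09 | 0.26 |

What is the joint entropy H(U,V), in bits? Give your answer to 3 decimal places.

2.676 bits

H(U,V) = −Σ p(x,y)·log₂ p(x,y) over all 9 cells.
  cell (a,0): −0.01·log₂0.01 = 0.0664
  cell (a,1): −0.10·log₂0.10 = 0.3322
  cell (a,2): −0.28·log₂0.28 = 0.5142
  cell (b,0): −0.01·log₂0.01 = 0.0664
  cell (b,1): −0.07·log₂0.07 = 0.2686
  cell (b,2): −0.12·log₂0.12 = 0.3671
  cell (c,0): −0.06·log₂0.06 = 0.2435
  cell (c,1): −0.09·log₂0.09 = 0.3127
  cell (c,2): −0.26·log₂0.26 = 0.5053
Sum = 2.676 bits.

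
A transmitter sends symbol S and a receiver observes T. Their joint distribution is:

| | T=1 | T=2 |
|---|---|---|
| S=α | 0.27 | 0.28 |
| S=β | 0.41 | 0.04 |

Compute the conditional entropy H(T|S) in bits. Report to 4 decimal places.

Chain rule: H(T|S) = H(S,T) − H(S).
Marginals: p(S) = (0.5500, 0.4500), p(T) = (0.6800, 0.3200).
H(S,T) = 1.7374 bits; H(S) = 0.9928 bits.
H(T|S) = 1.7374 − 0.9928 = 0.7446 bits.

0.7446 bits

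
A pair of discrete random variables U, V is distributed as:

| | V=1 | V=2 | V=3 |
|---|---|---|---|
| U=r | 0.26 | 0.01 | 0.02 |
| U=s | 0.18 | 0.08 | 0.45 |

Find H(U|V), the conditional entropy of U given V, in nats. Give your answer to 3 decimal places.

Chain rule: H(U|V) = H(U,V) − H(V).
Marginals: p(U) = (0.2900, 0.7100), p(V) = (0.4400, 0.0900, 0.4700).
H(U,V) = 1.3446 nats; H(V) = 0.9328 nats.
H(U|V) = 1.3446 − 0.9328 = 0.412 nats.

0.412 nats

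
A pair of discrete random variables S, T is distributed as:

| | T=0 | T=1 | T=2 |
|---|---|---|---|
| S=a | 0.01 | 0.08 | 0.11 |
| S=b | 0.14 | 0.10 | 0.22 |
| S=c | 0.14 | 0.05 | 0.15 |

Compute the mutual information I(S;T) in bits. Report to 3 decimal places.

Marginals: p(S) = (0.2000, 0.4600, 0.3400), p(T) = (0.2900, 0.2300, 0.4800).
I(S;T) = Σ p(x,y)·log₂[p(x,y)/(p(x)p(y))].
  (a,0): 0.01·log₂(0.1724) = -0.0254
  (a,1): 0.08·log₂(1.7391) = 0.0639
  (a,2): 0.11·log₂(1.1458) = 0.0216
  (b,0): 0.14·log₂(1.0495) = 0.0098
  (b,1): 0.10·log₂(0.9452) = -0.0081
  (b,2): 0.22·log₂(0.9964) = -0.0012
  (c,0): 0.14·log₂(1.4199) = 0.0708
  (c,1): 0.05·log₂(0.6394) = -0.0323
  (c,2): 0.15·log₂(0.9191) = -0.0183
Sum = 0.081 bits.

0.081 bits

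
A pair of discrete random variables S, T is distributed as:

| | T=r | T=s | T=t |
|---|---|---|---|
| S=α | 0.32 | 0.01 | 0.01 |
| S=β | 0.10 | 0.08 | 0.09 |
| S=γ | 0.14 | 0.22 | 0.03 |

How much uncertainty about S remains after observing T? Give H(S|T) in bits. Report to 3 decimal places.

1.250 bits

Chain rule: H(S|T) = H(S,T) − H(T).
Marginals: p(S) = (0.3400, 0.2700, 0.3900), p(T) = (0.5600, 0.3100, 0.1300).
H(S,T) = 2.6247 bits; H(T) = 1.3749 bits.
H(S|T) = 2.6247 − 1.3749 = 1.250 bits.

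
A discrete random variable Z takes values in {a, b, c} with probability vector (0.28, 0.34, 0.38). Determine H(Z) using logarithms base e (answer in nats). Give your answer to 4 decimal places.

1.0909 nats

H(Z) = −Σ p·ln p.
  −(0.28)·ln(0.28) = 0.35643
  −(0.34)·ln(0.34) = 0.36680
  −(0.38)·ln(0.38) = 0.36768
Sum: 0.35643 + 0.36680 + 0.36768 = 1.0909 nats.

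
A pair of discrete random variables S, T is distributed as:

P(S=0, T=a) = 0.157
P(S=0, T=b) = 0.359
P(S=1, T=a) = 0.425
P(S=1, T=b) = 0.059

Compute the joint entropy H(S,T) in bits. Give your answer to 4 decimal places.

H(S,T) = −Σ p(x,y)·log₂ p(x,y) over all 4 cells.
  cell (0,a): −0.157·log₂0.157 = 0.41937
  cell (0,b): −0.359·log₂0.359 = 0.53058
  cell (1,a): −0.425·log₂0.425 = 0.52465
  cell (1,b): −0.059·log₂0.059 = 0.24091
Sum = 1.7155 bits.

1.7155 bits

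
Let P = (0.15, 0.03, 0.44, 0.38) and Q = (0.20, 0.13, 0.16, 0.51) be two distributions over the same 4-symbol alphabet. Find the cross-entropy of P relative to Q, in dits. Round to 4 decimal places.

H(P,Q) = −Σ p·log₁₀ q.
  −0.15·log₁₀(0.20) = 0.10485
  −0.03·log₁₀(0.13) = 0.02658
  −0.44·log₁₀(0.16) = 0.35019
  −0.38·log₁₀(0.51) = 0.11112
H(P,Q) = 0.5927 dits.

0.5927 dits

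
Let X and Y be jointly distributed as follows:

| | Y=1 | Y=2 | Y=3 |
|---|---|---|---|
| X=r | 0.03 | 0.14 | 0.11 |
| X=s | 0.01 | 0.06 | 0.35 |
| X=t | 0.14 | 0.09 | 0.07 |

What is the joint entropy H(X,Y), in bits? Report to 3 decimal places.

2.718 bits

H(X,Y) = −Σ p(x,y)·log₂ p(x,y) over all 9 cells.
  cell (r,1): −0.03·log₂0.03 = 0.1518
  cell (r,2): −0.14·log₂0.14 = 0.3971
  cell (r,3): −0.11·log₂0.11 = 0.3503
  cell (s,1): −0.01·log₂0.01 = 0.0664
  cell (s,2): −0.06·log₂0.06 = 0.2435
  cell (s,3): −0.35·log₂0.35 = 0.5301
  cell (t,1): −0.14·log₂0.14 = 0.3971
  cell (t,2): −0.09·log₂0.09 = 0.3127
  cell (t,3): −0.07·log₂0.07 = 0.2686
Sum = 2.718 bits.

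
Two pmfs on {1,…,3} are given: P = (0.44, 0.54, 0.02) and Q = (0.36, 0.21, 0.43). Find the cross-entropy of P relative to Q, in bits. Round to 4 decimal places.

H(P,Q) = −Σ p·log₂ q.
  −0.44·log₂(0.36) = 0.64853
  −0.54·log₂(0.21) = 1.21583
  −0.02·log₂(0.43) = 0.02435
H(P,Q) = 1.8887 bits.

1.8887 bits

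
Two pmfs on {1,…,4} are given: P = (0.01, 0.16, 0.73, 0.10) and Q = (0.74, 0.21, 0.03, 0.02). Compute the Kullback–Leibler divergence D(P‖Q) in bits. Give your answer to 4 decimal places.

D(P‖Q) = Σ p·log₂(p/q).
  0.01·log₂(0.01/0.74) = -0.06209
  0.16·log₂(0.16/0.21) = -0.06277
  0.73·log₂(0.73/0.03) = 3.36155
  0.10·log₂(0.10/0.02) = 0.23219
D(P‖Q) = 3.4689 bits.

3.4689 bits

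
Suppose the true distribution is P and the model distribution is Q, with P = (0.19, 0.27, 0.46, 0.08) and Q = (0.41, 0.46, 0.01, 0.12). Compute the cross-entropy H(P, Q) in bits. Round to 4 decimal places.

H(P,Q) = −Σ p·log₂ q.
  −0.19·log₂(0.41) = 0.24440
  −0.27·log₂(0.46) = 0.30248
  −0.46·log₂(0.01) = 3.05617
  −0.08·log₂(0.12) = 0.24471
H(P,Q) = 3.8478 bits.

3.8478 bits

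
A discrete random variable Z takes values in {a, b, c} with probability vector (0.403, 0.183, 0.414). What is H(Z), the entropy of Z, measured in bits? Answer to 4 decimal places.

H(Z) = −Σ p·log₂ p.
  −(0.403)·log₂(0.403) = 0.52839
  −(0.183)·log₂(0.183) = 0.44837
  −(0.414)·log₂(0.414) = 0.52673
Sum: 0.52839 + 0.44837 + 0.52673 = 1.5035 bits.

1.5035 bits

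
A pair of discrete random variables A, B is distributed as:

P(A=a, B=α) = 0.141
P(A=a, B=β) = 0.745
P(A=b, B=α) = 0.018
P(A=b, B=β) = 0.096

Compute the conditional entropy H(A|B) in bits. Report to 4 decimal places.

0.5119 bits

Chain rule: H(A|B) = H(A,B) − H(B).
Marginals: p(A) = (0.8860, 0.1140), p(B) = (0.1590, 0.8410).
H(A,B) = 1.1438 bits; H(B) = 0.6319 bits.
H(A|B) = 1.1438 − 0.6319 = 0.5119 bits.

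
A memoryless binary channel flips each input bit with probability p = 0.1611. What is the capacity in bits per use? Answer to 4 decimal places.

Binary symmetric channel: C = 1 − h₂(ε) where h₂ is the binary entropy function.
h₂(0.1611) = −0.1611·log₂0.1611 − 0.8389·log₂0.8389 = 0.6369.
C = 1 − 0.6369 = 0.3631 bits per channel use.

0.3631 bits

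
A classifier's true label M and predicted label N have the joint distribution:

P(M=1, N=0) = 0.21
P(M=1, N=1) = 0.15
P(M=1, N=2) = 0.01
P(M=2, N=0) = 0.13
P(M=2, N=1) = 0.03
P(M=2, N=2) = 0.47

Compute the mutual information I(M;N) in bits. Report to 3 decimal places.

Marginals: p(M) = (0.3700, 0.6300), p(N) = (0.3400, 0.1800, 0.4800).
I(M;N) = H(M) + H(N) − H(M,N).
H(M) = 0.9507, H(N) = 1.4828, H(M,N) = 1.9962.
I(M;N) = 0.9507 + 1.4828 − 1.9962 = 0.437 bits.

0.437 bits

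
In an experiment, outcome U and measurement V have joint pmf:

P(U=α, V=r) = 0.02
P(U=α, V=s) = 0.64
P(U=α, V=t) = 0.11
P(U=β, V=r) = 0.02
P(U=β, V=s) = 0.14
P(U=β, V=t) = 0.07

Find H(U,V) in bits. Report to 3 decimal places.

H(U,V) = −Σ p(x,y)·log₂ p(x,y) over all 6 cells.
  cell (α,r): −0.02·log₂0.02 = 0.1129
  cell (α,s): −0.64·log₂0.64 = 0.4121
  cell (α,t): −0.11·log₂0.11 = 0.3503
  cell (β,r): −0.02·log₂0.02 = 0.1129
  cell (β,s): −0.14·log₂0.14 = 0.3971
  cell (β,t): −0.07·log₂0.07 = 0.2686
Sum = 1.654 bits.

1.654 bits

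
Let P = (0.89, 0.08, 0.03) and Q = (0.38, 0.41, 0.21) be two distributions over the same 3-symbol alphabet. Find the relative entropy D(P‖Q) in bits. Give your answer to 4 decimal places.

D(P‖Q) = Σ p·log₂(p/q).
  0.89·log₂(0.89/0.38) = 1.09275
  0.08·log₂(0.08/0.41) = -0.18860
  0.03·log₂(0.03/0.21) = -0.08422
D(P‖Q) = 0.8199 bits.

0.8199 bits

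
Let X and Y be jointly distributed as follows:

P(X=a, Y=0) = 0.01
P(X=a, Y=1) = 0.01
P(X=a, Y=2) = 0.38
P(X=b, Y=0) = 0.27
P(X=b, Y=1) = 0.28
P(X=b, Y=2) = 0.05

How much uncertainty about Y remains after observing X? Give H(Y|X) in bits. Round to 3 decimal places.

0.933 bits

Chain rule: H(Y|X) = H(X,Y) − H(X).
Marginals: p(X) = (0.4000, 0.6000), p(Y) = (0.2800, 0.2900, 0.4300).
H(X,Y) = 1.9037 bits; H(X) = 0.9710 bits.
H(Y|X) = 1.9037 − 0.9710 = 0.933 bits.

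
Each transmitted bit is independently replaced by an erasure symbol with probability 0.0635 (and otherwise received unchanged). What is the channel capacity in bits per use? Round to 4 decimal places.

0.9365 bits

Binary erasure channel: capacity C = 1 − ε.
C = 1 − 0.0635 = 0.9365 bits per channel use.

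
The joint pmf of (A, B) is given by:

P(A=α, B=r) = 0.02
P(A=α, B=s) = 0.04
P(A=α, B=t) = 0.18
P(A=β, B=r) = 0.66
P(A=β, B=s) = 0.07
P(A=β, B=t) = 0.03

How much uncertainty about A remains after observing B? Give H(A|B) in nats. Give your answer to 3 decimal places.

0.248 nats

Chain rule: H(A|B) = H(A,B) − H(B).
Marginals: p(A) = (0.2400, 0.7600), p(B) = (0.6800, 0.1100, 0.2100).
H(A,B) = 1.0812 nats; H(B) = 0.8328 nats.
H(A|B) = 1.0812 − 0.8328 = 0.248 nats.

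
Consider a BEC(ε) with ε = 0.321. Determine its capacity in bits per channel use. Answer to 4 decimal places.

Binary erasure channel: capacity C = 1 − ε.
C = 1 − 0.321 = 0.6790 bits per channel use.

0.6790 bits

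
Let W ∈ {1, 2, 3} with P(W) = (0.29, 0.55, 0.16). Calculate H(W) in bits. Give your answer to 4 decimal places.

H(W) = −Σ p·log₂ p.
  −(0.29)·log₂(0.29) = 0.51790
  −(0.55)·log₂(0.55) = 0.47437
  −(0.16)·log₂(0.16) = 0.42302
Sum: 0.51790 + 0.47437 + 0.42302 = 1.4153 bits.

1.4153 bits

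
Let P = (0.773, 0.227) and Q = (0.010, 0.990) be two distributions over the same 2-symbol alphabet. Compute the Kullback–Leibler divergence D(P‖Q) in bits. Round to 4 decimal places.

D(P‖Q) = Σ p·log₂(p/q).
  0.773·log₂(0.773/0.010) = 4.84856
  0.227·log₂(0.227/0.990) = -0.48232
D(P‖Q) = 4.3662 bits.

4.3662 bits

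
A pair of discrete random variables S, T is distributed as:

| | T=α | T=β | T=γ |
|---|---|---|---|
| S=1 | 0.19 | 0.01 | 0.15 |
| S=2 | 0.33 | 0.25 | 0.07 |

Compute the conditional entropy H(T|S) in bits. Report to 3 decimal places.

1.295 bits

Chain rule: H(T|S) = H(S,T) − H(S).
Marginals: p(S) = (0.3500, 0.6500), p(T) = (0.5200, 0.2600, 0.2200).
H(S,T) = 2.2286 bits; H(S) = 0.9341 bits.
H(T|S) = 2.2286 − 0.9341 = 1.295 bits.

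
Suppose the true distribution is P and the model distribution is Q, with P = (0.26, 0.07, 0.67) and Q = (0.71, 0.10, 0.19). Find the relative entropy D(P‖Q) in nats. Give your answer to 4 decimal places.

D(P‖Q) = Σ p·ln(p/q).
  0.26·ln(0.26/0.71) = -0.26119
  0.07·ln(0.07/0.10) = -0.02497
  0.67·ln(0.67/0.19) = 0.84437
D(P‖Q) = 0.5582 nats.

0.5582 nats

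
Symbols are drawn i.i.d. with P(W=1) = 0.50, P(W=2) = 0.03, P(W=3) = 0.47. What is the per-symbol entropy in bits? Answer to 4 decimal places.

H(W) = −Σ p·log₂ p.
  −(0.50)·log₂(0.50) = 0.50000
  −(0.03)·log₂(0.03) = 0.15177
  −(0.47)·log₂(0.47) = 0.51196
Sum: 0.50000 + 0.15177 + 0.51196 = 1.1637 bits.

1.1637 bits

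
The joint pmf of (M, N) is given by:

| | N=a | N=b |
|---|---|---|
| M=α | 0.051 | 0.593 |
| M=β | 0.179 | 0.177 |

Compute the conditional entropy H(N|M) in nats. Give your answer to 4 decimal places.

Chain rule: H(N|M) = H(M,N) − H(M).
Marginals: p(M) = (0.6440, 0.3560), p(N) = (0.2300, 0.7700).
H(M,N) = 1.0761 nats; H(M) = 0.6511 nats.
H(N|M) = 1.0761 − 0.6511 = 0.4250 nats.

0.4250 nats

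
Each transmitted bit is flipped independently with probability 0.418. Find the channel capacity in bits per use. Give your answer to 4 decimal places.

0.0195 bits

Binary symmetric channel: C = 1 − h₂(ε) where h₂ is the binary entropy function.
h₂(0.418) = −0.418·log₂0.418 − 0.582·log₂0.582 = 0.9805.
C = 1 − 0.9805 = 0.0195 bits per channel use.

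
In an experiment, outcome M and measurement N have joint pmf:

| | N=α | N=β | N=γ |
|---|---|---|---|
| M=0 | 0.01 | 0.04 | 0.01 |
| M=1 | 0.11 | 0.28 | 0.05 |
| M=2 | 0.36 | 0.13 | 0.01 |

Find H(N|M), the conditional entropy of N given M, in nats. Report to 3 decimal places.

Marginals: p(M) = (0.0600, 0.4400, 0.5000), p(N) = (0.4800, 0.4500, 0.0700).
H(N|M) = Σ p(M) · H(N|M=·).
  M=0: p=0.0600, H(N|M=0) = 0.8676
  M=1: p=0.4400, H(N|M=1) = 0.8813
  M=2: p=0.5000, H(N|M=2) = 0.6650
Weighted sum = 0.772 nats.

0.772 nats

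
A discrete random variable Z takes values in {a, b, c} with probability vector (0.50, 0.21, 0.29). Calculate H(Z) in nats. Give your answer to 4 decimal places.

H(Z) = −Σ p·ln p.
  −(0.50)·ln(0.50) = 0.34657
  −(0.21)·ln(0.21) = 0.32774
  −(0.29)·ln(0.29) = 0.35898
Sum: 0.34657 + 0.32774 + 0.35898 = 1.0333 nats.

1.0333 nats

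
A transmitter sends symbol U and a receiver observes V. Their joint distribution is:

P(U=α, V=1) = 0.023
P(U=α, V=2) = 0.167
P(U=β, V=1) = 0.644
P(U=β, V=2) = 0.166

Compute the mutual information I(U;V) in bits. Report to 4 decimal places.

Marginals: p(U) = (0.1900, 0.8100), p(V) = (0.6670, 0.3330).
I(U;V) = Σ p(x,y)·log₂[p(x,y)/(p(x)p(y))].
  (α,1): 0.023·log₂(0.1815) = -0.05663
  (α,2): 0.167·log₂(2.6395) = 0.23384
  (β,1): 0.644·log₂(1.1920) = 0.16318
  (β,2): 0.166·log₂(0.6154) = -0.11626
Sum = 0.2241 bits.

0.2241 bits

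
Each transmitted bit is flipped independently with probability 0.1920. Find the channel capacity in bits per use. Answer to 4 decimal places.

Binary symmetric channel: C = 1 − h₂(ε) where h₂ is the binary entropy function.
h₂(0.1920) = −0.1920·log₂0.1920 − 0.8080·log₂0.8080 = 0.7056.
C = 1 − 0.7056 = 0.2944 bits per channel use.

0.2944 bits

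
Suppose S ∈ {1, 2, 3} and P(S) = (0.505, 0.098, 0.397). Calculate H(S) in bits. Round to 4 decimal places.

H(S) = −Σ p·log₂ p.
  −(0.505)·log₂(0.505) = 0.49775
  −(0.098)·log₂(0.098) = 0.32841
  −(0.397)·log₂(0.397) = 0.52912
Sum: 0.49775 + 0.32841 + 0.52912 = 1.3553 bits.

1.3553 bits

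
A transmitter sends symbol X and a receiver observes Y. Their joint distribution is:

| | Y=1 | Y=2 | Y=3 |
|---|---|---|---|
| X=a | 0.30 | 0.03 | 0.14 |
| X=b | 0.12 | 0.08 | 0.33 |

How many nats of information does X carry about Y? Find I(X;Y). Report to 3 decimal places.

0.089 nats

Marginals: p(X) = (0.4700, 0.5300), p(Y) = (0.4200, 0.1100, 0.4700).
I(X;Y) = Σ p(x,y)·ln[p(x,y)/(p(x)p(y))].
  (a,1): 0.30·ln(1.5198) = 0.1256
  (a,2): 0.03·ln(0.5803) = -0.0163
  (a,3): 0.14·ln(0.6338) = -0.0638
  (b,1): 0.12·ln(0.5391) = -0.0741
  (b,2): 0.08·ln(1.3722) = 0.0253
  (b,3): 0.33·ln(1.3248) = 0.0928
Sum = 0.089 nats.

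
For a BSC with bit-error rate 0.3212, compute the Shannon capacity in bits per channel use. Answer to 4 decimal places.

Binary symmetric channel: C = 1 − h₂(ε) where h₂ is the binary entropy function.
h₂(0.3212) = −0.3212·log₂0.3212 − 0.6788·log₂0.6788 = 0.9057.
C = 1 − 0.9057 = 0.0943 bits per channel use.

0.0943 bits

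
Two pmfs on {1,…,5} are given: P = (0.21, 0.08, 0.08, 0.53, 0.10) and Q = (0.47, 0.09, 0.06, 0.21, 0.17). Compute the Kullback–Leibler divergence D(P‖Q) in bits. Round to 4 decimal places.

0.4068 bits

D(P‖Q) = Σ p·log₂(p/q).
  0.21·log₂(0.21/0.47) = -0.24408
  0.08·log₂(0.08/0.09) = -0.01359
  0.08·log₂(0.08/0.06) = 0.03320
  0.53·log₂(0.53/0.21) = 0.70787
  0.10·log₂(0.10/0.17) = -0.07655
D(P‖Q) = 0.4068 bits.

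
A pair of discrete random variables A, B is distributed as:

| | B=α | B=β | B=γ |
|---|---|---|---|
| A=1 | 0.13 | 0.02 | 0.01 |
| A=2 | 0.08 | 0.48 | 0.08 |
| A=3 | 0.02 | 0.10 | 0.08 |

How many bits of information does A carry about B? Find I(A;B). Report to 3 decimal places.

Marginals: p(A) = (0.1600, 0.6400, 0.2000), p(B) = (0.2300, 0.6000, 0.1700).
I(A;B) = Σ p(x,y)·log₂[p(x,y)/(p(x)p(y))].
  (1,α): 0.13·log₂(3.5326) = 0.2367
  (1,β): 0.02·log₂(0.2083) = -0.0453
  (1,γ): 0.01·log₂(0.3676) = -0.0144
  (2,α): 0.08·log₂(0.5435) = -0.0704
  (2,β): 0.48·log₂(1.2500) = 0.1545
  (2,γ): 0.08·log₂(0.7353) = -0.0355
  (3,α): 0.02·log₂(0.4348) = -0.0240
  (3,β): 0.10·log₂(0.8333) = -0.0263
  (3,γ): 0.08·log₂(2.3529) = 0.0988
Sum = 0.274 bits.

0.274 bits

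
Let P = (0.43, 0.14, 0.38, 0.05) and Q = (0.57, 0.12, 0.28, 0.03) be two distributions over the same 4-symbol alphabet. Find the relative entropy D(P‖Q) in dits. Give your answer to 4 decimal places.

D(P‖Q) = Σ p·log₁₀(p/q).
  0.43·log₁₀(0.43/0.57) = -0.05263
  0.14·log₁₀(0.14/0.12) = 0.00937
  0.38·log₁₀(0.38/0.28) = 0.05040
  0.05·log₁₀(0.05/0.03) = 0.01109
D(P‖Q) = 0.0182 dits.

0.0182 dits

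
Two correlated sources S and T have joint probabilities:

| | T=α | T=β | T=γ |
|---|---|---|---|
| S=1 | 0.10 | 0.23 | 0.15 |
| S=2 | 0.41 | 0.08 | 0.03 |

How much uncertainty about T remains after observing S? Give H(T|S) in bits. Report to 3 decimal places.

Chain rule: H(T|S) = H(S,T) − H(S).
Marginals: p(S) = (0.4800, 0.5200), p(T) = (0.5100, 0.3100, 0.1800).
H(S,T) = 2.2011 bits; H(S) = 0.9988 bits.
H(T|S) = 2.2011 − 0.9988 = 1.202 bits.

1.202 bits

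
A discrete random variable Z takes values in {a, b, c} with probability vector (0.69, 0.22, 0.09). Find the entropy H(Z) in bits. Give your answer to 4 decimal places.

H(Z) = −Σ p·log₂ p.
  −(0.69)·log₂(0.69) = 0.36938
  −(0.22)·log₂(0.22) = 0.48057
  −(0.09)·log₂(0.09) = 0.31265
Sum: 0.36938 + 0.48057 + 0.31265 = 1.1626 bits.

1.1626 bits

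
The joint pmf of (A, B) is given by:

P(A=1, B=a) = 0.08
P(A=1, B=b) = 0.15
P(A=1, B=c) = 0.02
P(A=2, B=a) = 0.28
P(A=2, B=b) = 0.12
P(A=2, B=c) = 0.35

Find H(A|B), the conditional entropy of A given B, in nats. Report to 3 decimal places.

Marginals: p(A) = (0.2500, 0.7500), p(B) = (0.3600, 0.2700, 0.3700).
H(A|B) = Σ p(B) · H(A|B=·).
  B=a: p=0.3600, H(A|B=a) = 0.5297
  B=b: p=0.2700, H(A|B=b) = 0.6870
  B=c: p=0.3700, H(A|B=c) = 0.2103
Weighted sum = 0.454 nats.

0.454 nats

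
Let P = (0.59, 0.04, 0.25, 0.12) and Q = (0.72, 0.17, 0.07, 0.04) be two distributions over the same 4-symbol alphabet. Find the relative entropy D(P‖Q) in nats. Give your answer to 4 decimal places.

0.2747 nats

D(P‖Q) = Σ p·ln(p/q).
  0.59·ln(0.59/0.72) = -0.11749
  0.04·ln(0.04/0.17) = -0.05788
  0.25·ln(0.25/0.07) = 0.31824
  0.12·ln(0.12/0.04) = 0.13183
D(P‖Q) = 0.2747 nats.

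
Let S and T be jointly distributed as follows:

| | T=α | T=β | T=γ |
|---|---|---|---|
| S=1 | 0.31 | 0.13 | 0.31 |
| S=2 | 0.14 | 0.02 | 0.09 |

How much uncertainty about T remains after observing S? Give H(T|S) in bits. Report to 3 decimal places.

Chain rule: H(T|S) = H(S,T) − H(S).
Marginals: p(S) = (0.7500, 0.2500), p(T) = (0.4500, 0.1500, 0.4000).
H(S,T) = 2.2529 bits; H(S) = 0.8113 bits.
H(T|S) = 2.2529 − 0.8113 = 1.442 bits.

1.442 bits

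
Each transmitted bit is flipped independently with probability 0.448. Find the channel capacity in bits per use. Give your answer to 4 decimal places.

Binary symmetric channel: C = 1 − h₂(ε) where h₂ is the binary entropy function.
h₂(0.448) = −0.448·log₂0.448 − 0.552·log₂0.552 = 0.9922.
C = 1 − 0.9922 = 0.0078 bits per channel use.

0.0078 bits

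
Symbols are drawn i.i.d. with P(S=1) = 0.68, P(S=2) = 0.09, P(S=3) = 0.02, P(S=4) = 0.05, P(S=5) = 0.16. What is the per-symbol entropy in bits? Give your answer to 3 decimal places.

1.443 bits

H(S) = −Σ p·log₂ p.
  −(0.68)·log₂(0.68) = 0.3783
  −(0.09)·log₂(0.09) = 0.3127
  −(0.02)·log₂(0.02) = 0.1129
  −(0.05)·log₂(0.05) = 0.2161
  −(0.16)·log₂(0.16) = 0.4230
Sum: 0.3783 + 0.3127 + 0.1129 + 0.2161 + 0.4230 = 1.443 bits.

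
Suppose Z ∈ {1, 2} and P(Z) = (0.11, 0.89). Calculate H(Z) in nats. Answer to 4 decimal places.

H(Z) = −Σ p·ln p.
  −(0.11)·ln(0.11) = 0.24280
  −(0.89)·ln(0.89) = 0.10372
Sum: 0.24280 + 0.10372 = 0.3465 nats.

0.3465 nats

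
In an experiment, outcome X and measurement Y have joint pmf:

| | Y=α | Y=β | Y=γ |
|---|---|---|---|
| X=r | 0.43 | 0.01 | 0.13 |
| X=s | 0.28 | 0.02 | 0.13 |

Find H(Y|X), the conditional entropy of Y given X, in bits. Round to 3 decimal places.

0.997 bits

Chain rule: H(Y|X) = H(X,Y) − H(X).
Marginals: p(X) = (0.5700, 0.4300), p(Y) = (0.7100, 0.0300, 0.2600).
H(X,Y) = 1.9824 bits; H(X) = 0.9858 bits.
H(Y|X) = 1.9824 − 0.9858 = 0.997 bits.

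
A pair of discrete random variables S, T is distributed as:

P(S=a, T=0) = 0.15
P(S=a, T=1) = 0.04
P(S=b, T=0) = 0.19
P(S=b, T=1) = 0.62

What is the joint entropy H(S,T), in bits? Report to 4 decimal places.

1.4791 bits

H(S,T) = −Σ p(x,y)·log₂ p(x,y) over all 4 cells.
  cell (a,0): −0.15·log₂0.15 = 0.41054
  cell (a,1): −0.04·log₂0.04 = 0.18575
  cell (b,0): −0.19·log₂0.19 = 0.45523
  cell (b,1): −0.62·log₂0.62 = 0.42759
Sum = 1.4791 bits.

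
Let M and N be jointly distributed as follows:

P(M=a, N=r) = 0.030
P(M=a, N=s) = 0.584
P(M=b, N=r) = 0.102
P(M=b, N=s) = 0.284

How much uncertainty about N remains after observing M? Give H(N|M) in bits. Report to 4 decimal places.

0.4944 bits

Marginals: p(M) = (0.6140, 0.3860), p(N) = (0.1320, 0.8680).
H(N|M) = Σ p(M) · H(N|M=·).
  M=a: p=0.6140, H(N|M=a) = 0.2815
  M=b: p=0.3860, H(N|M=b) = 0.8331
Weighted sum = 0.4944 bits.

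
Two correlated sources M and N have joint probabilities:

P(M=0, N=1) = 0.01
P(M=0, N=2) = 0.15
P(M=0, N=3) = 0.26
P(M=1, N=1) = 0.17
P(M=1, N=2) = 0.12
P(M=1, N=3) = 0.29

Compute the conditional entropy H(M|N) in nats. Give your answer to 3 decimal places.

Marginals: p(M) = (0.4200, 0.5800), p(N) = (0.1800, 0.2700, 0.5500).
H(M|N) = Σ p(N) · H(M|N=·).
  N=1: p=0.1800, H(M|N=1) = 0.2146
  N=2: p=0.2700, H(M|N=2) = 0.6870
  N=3: p=0.5500, H(M|N=3) = 0.6917
Weighted sum = 0.605 nats.

0.605 nats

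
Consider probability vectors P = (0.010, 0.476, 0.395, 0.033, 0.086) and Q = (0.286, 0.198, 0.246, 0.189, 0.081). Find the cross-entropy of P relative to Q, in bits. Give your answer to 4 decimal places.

H(P,Q) = −Σ p·log₂ q.
  −0.010·log₂(0.286) = 0.01806
  −0.476·log₂(0.198) = 1.11214
  −0.395·log₂(0.246) = 0.79919
  −0.033·log₂(0.189) = 0.07932
  −0.086·log₂(0.081) = 0.31183
H(P,Q) = 2.3205 bits.

2.3205 bits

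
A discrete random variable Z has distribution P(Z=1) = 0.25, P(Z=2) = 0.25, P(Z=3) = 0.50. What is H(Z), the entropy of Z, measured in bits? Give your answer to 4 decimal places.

H(Z) = −Σ p·log₂ p.
  −(0.25)·log₂(0.25) = 0.50000
  −(0.25)·log₂(0.25) = 0.50000
  −(0.50)·log₂(0.50) = 0.50000
Sum: 0.50000 + 0.50000 + 0.50000 = 1.5000 bits.

1.5000 bits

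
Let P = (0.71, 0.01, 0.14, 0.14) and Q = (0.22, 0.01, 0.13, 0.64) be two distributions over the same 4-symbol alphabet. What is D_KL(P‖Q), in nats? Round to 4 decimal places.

0.6295 nats

D(P‖Q) = Σ p·ln(p/q).
  0.71·ln(0.71/0.22) = 0.83186
  0.01·ln(0.01/0.01) = 0.00000
  0.14·ln(0.14/0.13) = 0.01038
  0.14·ln(0.14/0.64) = -0.21278
D(P‖Q) = 0.6295 nats.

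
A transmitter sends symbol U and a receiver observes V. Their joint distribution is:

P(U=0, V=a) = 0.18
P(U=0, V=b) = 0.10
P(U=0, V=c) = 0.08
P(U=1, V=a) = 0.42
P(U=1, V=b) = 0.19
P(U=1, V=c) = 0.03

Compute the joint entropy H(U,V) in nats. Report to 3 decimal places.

1.526 nats

H(U,V) = −Σ p(x,y)·ln p(x,y) over all 6 cells.
  cell (0,a): −0.18·ln0.18 = 0.3087
  cell (0,b): −0.10·ln0.10 = 0.2303
  cell (0,c): −0.08·ln0.08 = 0.2021
  cell (1,a): −0.42·ln0.42 = 0.3644
  cell (1,b): −0.19·ln0.19 = 0.3155
  cell (1,c): −0.03·ln0.03 = 0.1052
Sum = 1.526 nats.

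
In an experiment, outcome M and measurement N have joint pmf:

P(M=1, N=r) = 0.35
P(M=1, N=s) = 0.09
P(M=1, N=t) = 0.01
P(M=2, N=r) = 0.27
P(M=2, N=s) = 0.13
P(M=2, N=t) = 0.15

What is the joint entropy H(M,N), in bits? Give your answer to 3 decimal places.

H(M,N) = −Σ p(x,y)·log₂ p(x,y) over all 6 cells.
  cell (1,r): −0.35·log₂0.35 = 0.5301
  cell (1,s): −0.09·log₂0.09 = 0.3127
  cell (1,t): −0.01·log₂0.01 = 0.0664
  cell (2,r): −0.27·log₂0.27 = 0.5100
  cell (2,s): −0.13·log₂0.13 = 0.3826
  cell (2,t): −0.15·log₂0.15 = 0.4105
Sum = 2.212 bits.

2.212 bits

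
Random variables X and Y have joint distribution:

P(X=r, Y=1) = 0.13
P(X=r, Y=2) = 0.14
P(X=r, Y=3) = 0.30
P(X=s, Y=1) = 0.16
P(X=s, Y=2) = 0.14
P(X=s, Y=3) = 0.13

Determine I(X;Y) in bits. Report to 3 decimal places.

0.038 bits

Marginals: p(X) = (0.5700, 0.4300), p(Y) = (0.2900, 0.2800, 0.4300).
I(X;Y) = Σ p(x,y)·log₂[p(x,y)/(p(x)p(y))].
  (r,1): 0.13·log₂(0.7864) = -0.0451
  (r,2): 0.14·log₂(0.8772) = -0.0265
  (r,3): 0.30·log₂(1.2240) = 0.0875
  (s,1): 0.16·log₂(1.2831) = 0.0575
  (s,2): 0.14·log₂(1.1628) = 0.0305
  (s,3): 0.13·log₂(0.7031) = -0.0661
Sum = 0.038 bits.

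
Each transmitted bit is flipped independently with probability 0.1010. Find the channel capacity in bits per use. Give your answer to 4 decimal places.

Binary symmetric channel: C = 1 − h₂(ε) where h₂ is the binary entropy function.
h₂(0.1010) = −0.1010·log₂0.1010 − 0.8990·log₂0.8990 = 0.4722.
C = 1 − 0.4722 = 0.5278 bits per channel use.

0.5278 bits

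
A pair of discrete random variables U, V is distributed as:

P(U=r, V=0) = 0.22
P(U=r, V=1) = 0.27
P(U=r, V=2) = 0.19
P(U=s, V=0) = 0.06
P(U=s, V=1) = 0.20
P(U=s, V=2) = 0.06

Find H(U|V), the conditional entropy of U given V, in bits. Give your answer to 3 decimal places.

0.871 bits

Marginals: p(U) = (0.6800, 0.3200), p(V) = (0.2800, 0.4700, 0.2500).
H(U|V) = Σ p(V) · H(U|V=·).
  V=0: p=0.2800, H(U|V=0) = 0.7496
  V=1: p=0.4700, H(U|V=1) = 0.9839
  V=2: p=0.2500, H(U|V=2) = 0.7950
Weighted sum = 0.871 bits.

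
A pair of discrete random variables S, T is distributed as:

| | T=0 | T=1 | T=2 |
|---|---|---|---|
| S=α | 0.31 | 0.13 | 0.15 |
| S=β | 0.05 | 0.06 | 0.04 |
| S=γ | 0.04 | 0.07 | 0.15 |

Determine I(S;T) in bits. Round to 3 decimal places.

Marginals: p(S) = (0.5900, 0.1500, 0.2600), p(T) = (0.4000, 0.2600, 0.3400).
I(S;T) = H(S) + H(T) − H(S,T).
H(S) = 1.3649, H(T) = 1.5632, H(S,T) = 2.8272.
I(S;T) = 1.3649 + 1.5632 − 2.8272 = 0.101 bits.

0.101 bits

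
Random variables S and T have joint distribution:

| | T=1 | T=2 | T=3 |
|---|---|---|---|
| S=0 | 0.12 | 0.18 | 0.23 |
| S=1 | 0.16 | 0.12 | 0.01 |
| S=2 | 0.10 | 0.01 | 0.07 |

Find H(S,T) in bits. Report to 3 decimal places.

2.824 bits

H(S,T) = −Σ p(x,y)·log₂ p(x,y) over all 9 cells.
  cell (0,1): −0.12·log₂0.12 = 0.3671
  cell (0,2): −0.18·log₂0.18 = 0.4453
  cell (0,3): −0.23·log₂0.23 = 0.4877
  cell (1,1): −0.16·log₂0.16 = 0.4230
  cell (1,2): −0.12·log₂0.12 = 0.3671
  cell (1,3): −0.01·log₂0.01 = 0.0664
  cell (2,1): −0.10·log₂0.10 = 0.3322
  cell (2,2): −0.01·log₂0.01 = 0.0664
  cell (2,3): −0.07·log₂0.07 = 0.2686
Sum = 2.824 bits.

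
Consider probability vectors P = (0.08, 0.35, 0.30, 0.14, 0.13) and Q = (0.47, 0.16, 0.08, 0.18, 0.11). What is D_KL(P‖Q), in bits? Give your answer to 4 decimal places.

0.7435 bits

D(P‖Q) = Σ p·log₂(p/q).
  0.08·log₂(0.08/0.47) = -0.20437
  0.35·log₂(0.35/0.16) = 0.39525
  0.30·log₂(0.30/0.08) = 0.57207
  0.14·log₂(0.14/0.18) = -0.05076
  0.13·log₂(0.13/0.11) = 0.03133
D(P‖Q) = 0.7435 bits.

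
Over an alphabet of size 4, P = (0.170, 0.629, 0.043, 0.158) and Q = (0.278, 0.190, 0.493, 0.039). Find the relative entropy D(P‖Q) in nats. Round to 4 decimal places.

D(P‖Q) = Σ p·ln(p/q).
  0.170·ln(0.170/0.278) = -0.08361
  0.629·ln(0.629/0.190) = 0.75298
  0.043·ln(0.043/0.493) = -0.10489
  0.158·ln(0.158/0.039) = 0.22105
D(P‖Q) = 0.7855 nats.

0.7855 nats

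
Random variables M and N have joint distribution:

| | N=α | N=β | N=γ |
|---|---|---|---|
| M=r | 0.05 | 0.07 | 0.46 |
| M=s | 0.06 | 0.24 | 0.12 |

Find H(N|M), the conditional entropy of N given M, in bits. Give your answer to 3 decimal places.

1.123 bits

Marginals: p(M) = (0.5800, 0.4200), p(N) = (0.1100, 0.3100, 0.5800).
H(N|M) = Σ p(M) · H(N|M=·).
  M=r: p=0.5800, H(N|M=r) = 0.9382
  M=s: p=0.4200, H(N|M=s) = 1.3788
Weighted sum = 1.123 bits.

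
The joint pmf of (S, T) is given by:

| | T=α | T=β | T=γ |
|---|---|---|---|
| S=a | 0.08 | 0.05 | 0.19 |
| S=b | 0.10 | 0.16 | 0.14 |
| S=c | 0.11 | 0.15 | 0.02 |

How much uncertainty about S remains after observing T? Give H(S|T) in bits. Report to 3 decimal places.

1.410 bits

Chain rule: H(S|T) = H(S,T) − H(T).
Marginals: p(S) = (0.3200, 0.4000, 0.2800), p(T) = (0.2900, 0.3600, 0.3500).
H(S,T) = 2.9889 bits; H(T) = 1.5786 bits.
H(S|T) = 2.9889 − 1.5786 = 1.410 bits.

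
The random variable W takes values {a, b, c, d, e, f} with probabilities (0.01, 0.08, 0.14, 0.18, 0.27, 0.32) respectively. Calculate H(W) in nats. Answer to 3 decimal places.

1.550 nats

H(W) = −Σ p·ln p.
  −(0.01)·ln(0.01) = 0.0461
  −(0.08)·ln(0.08) = 0.2021
  −(0.14)·ln(0.14) = 0.2753
  −(0.18)·ln(0.18) = 0.3087
  −(0.27)·ln(0.27) = 0.3535
  −(0.32)·ln(0.32) = 0.3646
Sum: 0.0461 + 0.2021 + 0.2753 + 0.3087 + 0.3535 + 0.3646 = 1.550 nats.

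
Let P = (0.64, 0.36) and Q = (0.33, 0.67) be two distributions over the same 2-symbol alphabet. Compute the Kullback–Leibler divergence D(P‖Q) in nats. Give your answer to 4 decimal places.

0.2003 nats

D(P‖Q) = Σ p·ln(p/q).
  0.64·ln(0.64/0.33) = 0.42392
  0.36·ln(0.36/0.67) = -0.22362
D(P‖Q) = 0.2003 nats.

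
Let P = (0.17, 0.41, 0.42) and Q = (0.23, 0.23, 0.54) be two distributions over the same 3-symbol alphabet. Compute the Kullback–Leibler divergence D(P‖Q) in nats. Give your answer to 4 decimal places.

0.0801 nats

D(P‖Q) = Σ p·ln(p/q).
  0.17·ln(0.17/0.23) = -0.05139
  0.41·ln(0.41/0.23) = 0.23701
  0.42·ln(0.42/0.54) = -0.10555
D(P‖Q) = 0.0801 nats.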